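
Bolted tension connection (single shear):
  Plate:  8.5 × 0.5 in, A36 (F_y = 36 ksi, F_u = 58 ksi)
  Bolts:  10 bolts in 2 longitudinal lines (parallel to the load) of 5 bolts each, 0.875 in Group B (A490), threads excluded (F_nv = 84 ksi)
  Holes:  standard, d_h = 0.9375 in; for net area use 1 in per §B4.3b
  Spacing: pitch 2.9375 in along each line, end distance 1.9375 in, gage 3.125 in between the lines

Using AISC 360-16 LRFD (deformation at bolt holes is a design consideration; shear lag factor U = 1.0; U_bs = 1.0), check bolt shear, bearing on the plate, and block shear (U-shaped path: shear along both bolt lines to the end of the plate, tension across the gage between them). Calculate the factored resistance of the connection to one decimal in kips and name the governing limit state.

Bolt shear: A_b = π(0.875)²/4 = 0.60132 in². φR_n = 0.75 × 84 × 0.60132 × 10 × 1 = 378.8 kips.
Bearing (0.5 in plate, F_u = 58 ksi): end bolts L_c = 1.9375 − 0.9375/2 = 1.46875, R_n = min(1.2×1.46875×0.5×58, 2.4×0.875×0.5×58) = 51.113 kips/bolt; interior L_c = 2.9375 − 0.9375 = 2, R_n = 60.9 kips/bolt. φR_n = 0.75 × (2×51.113 + 8×60.9) = 442.1 kips.
Block shear: shear path 2×[1.9375+4×2.9375] = 2×13.6875 in, A_gv = 13.688, A_nv = 2×(13.6875 − 4.5×1)×0.5 = 9.1875 in²; tension across gage: (3.125 − 1×1)×0.5 = 1.0625 in². R_n = min(0.6×58×9.1875, 0.6×36×13.688) + 1.0×58×1.0625 = min(319.73, 295.66) + 61.625 = 357.29 kips. φR_n = 0.75 × 357.29 = 268.0 kips.
Governing: min(378.8, 442.1, 268.0) = 268.0 kips → block shear.

268.0 kips (block shear governs)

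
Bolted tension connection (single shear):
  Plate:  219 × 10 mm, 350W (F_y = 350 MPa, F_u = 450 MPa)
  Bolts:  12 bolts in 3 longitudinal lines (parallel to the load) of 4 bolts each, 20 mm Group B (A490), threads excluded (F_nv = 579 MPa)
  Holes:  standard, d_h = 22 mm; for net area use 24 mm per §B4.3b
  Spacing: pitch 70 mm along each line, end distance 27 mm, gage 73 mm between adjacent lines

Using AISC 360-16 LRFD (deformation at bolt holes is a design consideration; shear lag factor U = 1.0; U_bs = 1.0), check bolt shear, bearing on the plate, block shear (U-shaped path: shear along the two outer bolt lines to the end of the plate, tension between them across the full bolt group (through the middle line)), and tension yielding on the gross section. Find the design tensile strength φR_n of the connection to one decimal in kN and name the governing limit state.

Bolt shear: A_b = π(20)²/4 = 314.16 mm². φR_n = 0.75 × 579 × 314.16 × 12 × 1 = 1637.1 kN.
Bearing (10 mm plate, F_u = 450 MPa): end bolts L_c = 27 − 22/2 = 16, R_n = min(1.2×16×10×450, 2.4×20×10×450) = 86.4 kN/bolt; interior L_c = 70 − 22 = 48, R_n = 216 kN/bolt. φR_n = 0.75 × (3×86.4 + 9×216) = 1652.4 kN.
Block shear: shear path 2×[27+3×70] = 2×237 mm, A_gv = 4740, A_nv = 2×(237 − 3.5×24)×10 = 3060 mm²; tension across gage: (146 − 2×24)×10 = 980 mm². R_n = min(0.6×450×3060, 0.6×350×4740) + 1.0×450×980 = min(826.2, 995.4) + 441 = 1267.2 kN. φR_n = 0.75 × 1267.2 = 950.4 kN.
Tension yield (gross): A_g = 219×10 = 2190 mm². φR_n = 0.90 × 350 × 2190 = 689.9 kN.
Governing: min(1637.1, 1652.4, 950.4, 689.9) = 689.9 kN → gross-section yield.

689.9 kN (gross-section yield governs)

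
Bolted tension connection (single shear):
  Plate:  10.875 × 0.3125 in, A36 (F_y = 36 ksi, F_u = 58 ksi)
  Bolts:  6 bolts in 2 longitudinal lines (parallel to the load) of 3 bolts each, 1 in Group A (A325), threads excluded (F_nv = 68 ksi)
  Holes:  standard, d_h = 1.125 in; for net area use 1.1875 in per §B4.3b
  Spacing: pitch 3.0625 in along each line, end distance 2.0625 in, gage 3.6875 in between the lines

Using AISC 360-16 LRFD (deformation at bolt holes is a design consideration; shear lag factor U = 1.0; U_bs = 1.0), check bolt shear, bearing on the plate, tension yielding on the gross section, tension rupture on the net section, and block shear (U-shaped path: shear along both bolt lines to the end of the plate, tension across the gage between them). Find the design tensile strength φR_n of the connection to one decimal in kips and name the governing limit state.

110.1 kips (gross-section yield governs)

Bolt shear: A_b = π(1)²/4 = 0.7854 in². φR_n = 0.75 × 68 × 0.7854 × 6 × 1 = 240.3 kips.
Bearing (0.3125 in plate, F_u = 58 ksi): end bolts L_c = 2.0625 − 1.125/2 = 1.5, R_n = min(1.2×1.5×0.3125×58, 2.4×1×0.3125×58) = 32.625 kips/bolt; interior L_c = 3.0625 − 1.125 = 1.9375, R_n = 42.141 kips/bolt. φR_n = 0.75 × (2×32.625 + 4×42.141) = 175.4 kips.
Tension yield (gross): A_g = 10.875×0.3125 = 3.3984 in². φR_n = 0.90 × 36 × 3.3984 = 110.1 kips.
Tension rupture (net): A_n = (10.875 − 2×1.1875)×0.3125 = 2.6563 in² (U = 1.0, A_e = A_n). φR_n = 0.75 × 58 × 2.6563 = 115.5 kips.
Block shear: shear path 2×[2.0625+2×3.0625] = 2×8.1875 in, A_gv = 5.1172, A_nv = 2×(8.1875 − 2.5×1.1875)×0.3125 = 3.2617 in²; tension across gage: (3.6875 − 1×1.1875)×0.3125 = 0.78125 in². R_n = min(0.6×58×3.2617, 0.6×36×5.1172) + 1.0×58×0.78125 = min(113.51, 110.53) + 45.313 = 155.84 kips. φR_n = 0.75 × 155.84 = 116.9 kips.
Governing: min(240.3, 175.4, 110.1, 115.5, 116.9) = 110.1 kips → gross-section yield.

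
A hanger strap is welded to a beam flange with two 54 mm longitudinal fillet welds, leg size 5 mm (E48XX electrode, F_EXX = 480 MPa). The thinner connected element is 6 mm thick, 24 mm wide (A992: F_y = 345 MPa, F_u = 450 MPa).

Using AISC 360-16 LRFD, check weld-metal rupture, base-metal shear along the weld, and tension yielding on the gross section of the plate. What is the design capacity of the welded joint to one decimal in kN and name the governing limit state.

Weld metal: throat = 0.707×5 = 3.535 mm, L = 2×54 = 108 mm. φR_n = 0.75 × 0.6 × 480 × 3.535 × 108 = 82.5 kN.
Base metal shear (6 mm plate): yield φR_n = 1.0×0.6×345×6×108 = 134.1 kN; rupture φR_n = 0.75×0.6×450×6×108 = 131.2 kN; take 131.2 kN (rupture).
Tension yield (gross): A_g = 24×6 = 144 mm². φR_n = 0.90 × 345 × 144 = 44.7 kN.
Governing: min(82.5, 131.2, 44.7) = 44.7 kN → gross-section yield.

44.7 kN (gross-section yield governs)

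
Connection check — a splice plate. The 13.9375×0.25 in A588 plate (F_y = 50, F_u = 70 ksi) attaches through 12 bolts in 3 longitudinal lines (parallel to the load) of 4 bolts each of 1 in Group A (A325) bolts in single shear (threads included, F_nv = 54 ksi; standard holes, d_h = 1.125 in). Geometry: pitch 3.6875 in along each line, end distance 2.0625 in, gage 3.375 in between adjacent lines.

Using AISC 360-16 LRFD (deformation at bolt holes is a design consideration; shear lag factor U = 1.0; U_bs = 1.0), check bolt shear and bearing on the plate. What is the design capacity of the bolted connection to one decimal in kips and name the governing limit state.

Bolt shear: A_b = π(1)²/4 = 0.7854 in². φR_n = 0.75 × 54 × 0.7854 × 12 × 1 = 381.7 kips.
Bearing (0.25 in plate, F_u = 70 ksi): end bolts L_c = 2.0625 − 1.125/2 = 1.5, R_n = min(1.2×1.5×0.25×70, 2.4×1×0.25×70) = 31.5 kips/bolt; interior L_c = 3.6875 − 1.125 = 2.5625, R_n = 42 kips/bolt. φR_n = 0.75 × (3×31.5 + 9×42) = 354.4 kips.
Governing: min(381.7, 354.4) = 354.4 kips → bearing.

354.4 kips (bearing governs)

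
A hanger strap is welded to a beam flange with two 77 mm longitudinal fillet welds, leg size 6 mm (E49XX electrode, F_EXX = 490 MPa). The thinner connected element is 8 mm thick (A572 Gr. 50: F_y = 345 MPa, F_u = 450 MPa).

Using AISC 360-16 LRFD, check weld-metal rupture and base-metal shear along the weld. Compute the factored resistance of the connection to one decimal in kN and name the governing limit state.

144.0 kN (weld metal governs)

Weld metal: throat = 0.707×6 = 4.242 mm, L = 2×77 = 154 mm. φR_n = 0.75 × 0.6 × 490 × 4.242 × 154 = 144.0 kN.
Base metal shear (8 mm plate): yield φR_n = 1.0×0.6×345×8×154 = 255.0 kN; rupture φR_n = 0.75×0.6×450×8×154 = 249.5 kN; take 249.5 kN (rupture).
Governing: min(144.0, 249.5) = 144.0 kN → weld metal.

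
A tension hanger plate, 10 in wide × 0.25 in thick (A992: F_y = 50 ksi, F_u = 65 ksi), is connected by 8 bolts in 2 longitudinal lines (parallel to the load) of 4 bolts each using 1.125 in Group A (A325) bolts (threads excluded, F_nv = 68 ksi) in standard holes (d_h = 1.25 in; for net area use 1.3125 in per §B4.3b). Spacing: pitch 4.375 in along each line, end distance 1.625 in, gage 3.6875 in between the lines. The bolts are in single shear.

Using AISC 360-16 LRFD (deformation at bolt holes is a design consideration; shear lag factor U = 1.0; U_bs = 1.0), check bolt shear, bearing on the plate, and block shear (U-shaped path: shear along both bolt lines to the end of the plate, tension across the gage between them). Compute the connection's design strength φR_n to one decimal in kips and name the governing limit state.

177.5 kips (block shear governs)

Bolt shear: A_b = π(1.125)²/4 = 0.99402 in². φR_n = 0.75 × 68 × 0.99402 × 8 × 1 = 405.6 kips.
Bearing (0.25 in plate, F_u = 65 ksi): end bolts L_c = 1.625 − 1.25/2 = 1, R_n = min(1.2×1×0.25×65, 2.4×1.125×0.25×65) = 19.5 kips/bolt; interior L_c = 4.375 − 1.25 = 3.125, R_n = 43.875 kips/bolt. φR_n = 0.75 × (2×19.5 + 6×43.875) = 226.7 kips.
Block shear: shear path 2×[1.625+3×4.375] = 2×14.75 in, A_gv = 7.375, A_nv = 2×(14.75 − 3.5×1.3125)×0.25 = 5.0781 in²; tension across gage: (3.6875 − 1×1.3125)×0.25 = 0.59375 in². R_n = min(0.6×65×5.0781, 0.6×50×7.375) + 1.0×65×0.59375 = min(198.05, 221.25) + 38.594 = 236.64 kips. φR_n = 0.75 × 236.64 = 177.5 kips.
Governing: min(405.6, 226.7, 177.5) = 177.5 kips → block shear.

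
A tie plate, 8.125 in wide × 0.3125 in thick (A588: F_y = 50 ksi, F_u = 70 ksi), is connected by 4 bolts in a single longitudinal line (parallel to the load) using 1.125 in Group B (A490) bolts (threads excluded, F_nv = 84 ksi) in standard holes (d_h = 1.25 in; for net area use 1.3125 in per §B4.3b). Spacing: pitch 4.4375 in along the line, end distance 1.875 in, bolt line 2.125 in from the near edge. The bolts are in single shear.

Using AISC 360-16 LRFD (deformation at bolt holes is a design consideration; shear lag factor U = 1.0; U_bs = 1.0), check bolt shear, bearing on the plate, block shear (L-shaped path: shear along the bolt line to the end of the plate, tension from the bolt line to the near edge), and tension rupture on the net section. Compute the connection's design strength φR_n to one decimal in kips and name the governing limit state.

Bolt shear: A_b = π(1.125)²/4 = 0.99402 in². φR_n = 0.75 × 84 × 0.99402 × 4 × 1 = 250.5 kips.
Bearing (0.3125 in plate, F_u = 70 ksi): end bolts L_c = 1.875 − 1.25/2 = 1.25, R_n = min(1.2×1.25×0.3125×70, 2.4×1.125×0.3125×70) = 32.813 kips/bolt; interior L_c = 4.4375 − 1.25 = 3.1875, R_n = 59.063 kips/bolt. φR_n = 0.75 × (1×32.813 + 3×59.063) = 157.5 kips.
Block shear: shear path 1×[1.875+3×4.4375] = 1×15.1875 in, A_gv = 4.7461, A_nv = 1×(15.1875 − 3.5×1.3125)×0.3125 = 3.3105 in²; tension to near edge: (2.125 − 0.5×1.3125)×0.3125 = 0.45898 in². R_n = min(0.6×70×3.3105, 0.6×50×4.7461) + 1.0×70×0.45898 = min(139.04, 142.38) + 32.129 = 171.17 kips. φR_n = 0.75 × 171.17 = 128.4 kips.
Tension rupture (net): A_n = (8.125 − 1×1.3125)×0.3125 = 2.1289 in² (U = 1.0, A_e = A_n). φR_n = 0.75 × 70 × 2.1289 = 111.8 kips.
Governing: min(250.5, 157.5, 128.4, 111.8) = 111.8 kips → net-section rupture.

111.8 kips (net-section rupture governs)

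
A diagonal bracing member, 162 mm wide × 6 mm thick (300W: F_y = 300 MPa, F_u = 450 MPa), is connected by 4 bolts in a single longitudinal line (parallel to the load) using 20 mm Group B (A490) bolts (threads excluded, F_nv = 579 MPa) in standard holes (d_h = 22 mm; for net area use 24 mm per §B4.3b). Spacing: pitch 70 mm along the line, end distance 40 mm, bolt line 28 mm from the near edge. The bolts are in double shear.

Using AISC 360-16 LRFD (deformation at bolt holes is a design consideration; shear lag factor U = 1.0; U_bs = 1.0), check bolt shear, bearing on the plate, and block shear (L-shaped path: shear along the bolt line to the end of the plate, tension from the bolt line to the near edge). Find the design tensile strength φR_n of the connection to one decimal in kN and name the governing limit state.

234.1 kN (block shear governs)

Bolt shear: A_b = π(20)²/4 = 314.16 mm². φR_n = 0.75 × 579 × 314.16 × 4 × 2 = 1091.4 kN.
Bearing (6 mm plate, F_u = 450 MPa): end bolts L_c = 40 − 22/2 = 29, R_n = min(1.2×29×6×450, 2.4×20×6×450) = 93.96 kN/bolt; interior L_c = 70 − 22 = 48, R_n = 129.6 kN/bolt. φR_n = 0.75 × (1×93.96 + 3×129.6) = 362.1 kN.
Block shear: shear path 1×[40+3×70] = 1×250 mm, A_gv = 1500, A_nv = 1×(250 − 3.5×24)×6 = 996 mm²; tension to near edge: (28 − 0.5×24)×6 = 96 mm². R_n = min(0.6×450×996, 0.6×300×1500) + 1.0×450×96 = min(268.92, 270) + 43.2 = 312.12 kN. φR_n = 0.75 × 312.12 = 234.1 kN.
Governing: min(1091.4, 362.1, 234.1) = 234.1 kN → block shear.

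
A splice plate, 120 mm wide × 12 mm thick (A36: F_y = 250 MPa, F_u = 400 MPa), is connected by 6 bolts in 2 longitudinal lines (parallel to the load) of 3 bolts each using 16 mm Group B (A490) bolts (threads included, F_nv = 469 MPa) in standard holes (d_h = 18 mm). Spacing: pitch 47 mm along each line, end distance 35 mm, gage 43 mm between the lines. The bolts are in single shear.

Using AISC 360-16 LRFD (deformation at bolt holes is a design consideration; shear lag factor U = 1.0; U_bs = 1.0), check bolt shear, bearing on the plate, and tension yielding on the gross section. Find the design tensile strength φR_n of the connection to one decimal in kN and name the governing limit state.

Bolt shear: A_b = π(16)²/4 = 201.06 mm². φR_n = 0.75 × 469 × 201.06 × 6 × 1 = 424.3 kN.
Bearing (12 mm plate, F_u = 400 MPa): end bolts L_c = 35 − 18/2 = 26, R_n = min(1.2×26×12×400, 2.4×16×12×400) = 149.76 kN/bolt; interior L_c = 47 − 18 = 29, R_n = 167.04 kN/bolt. φR_n = 0.75 × (2×149.76 + 4×167.04) = 725.8 kN.
Tension yield (gross): A_g = 120×12 = 1440 mm². φR_n = 0.90 × 250 × 1440 = 324.0 kN.
Governing: min(424.3, 725.8, 324.0) = 324.0 kN → gross-section yield.

324.0 kN (gross-section yield governs)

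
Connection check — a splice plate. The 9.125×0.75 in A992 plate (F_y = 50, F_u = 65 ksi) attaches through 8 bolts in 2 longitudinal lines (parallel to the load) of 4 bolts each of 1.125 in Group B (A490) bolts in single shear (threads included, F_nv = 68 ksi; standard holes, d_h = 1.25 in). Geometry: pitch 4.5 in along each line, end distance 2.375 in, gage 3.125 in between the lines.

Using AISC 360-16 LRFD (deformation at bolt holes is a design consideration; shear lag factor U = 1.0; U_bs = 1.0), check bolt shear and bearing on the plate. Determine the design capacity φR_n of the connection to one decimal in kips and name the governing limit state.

Bolt shear: A_b = π(1.125)²/4 = 0.99402 in². φR_n = 0.75 × 68 × 0.99402 × 8 × 1 = 405.6 kips.
Bearing (0.75 in plate, F_u = 65 ksi): end bolts L_c = 2.375 − 1.25/2 = 1.75, R_n = min(1.2×1.75×0.75×65, 2.4×1.125×0.75×65) = 102.38 kips/bolt; interior L_c = 4.5 − 1.25 = 3.25, R_n = 131.63 kips/bolt. φR_n = 0.75 × (2×102.38 + 6×131.63) = 745.9 kips.
Governing: min(405.6, 745.9) = 405.6 kips → bolt shear.

405.6 kips (bolt shear governs)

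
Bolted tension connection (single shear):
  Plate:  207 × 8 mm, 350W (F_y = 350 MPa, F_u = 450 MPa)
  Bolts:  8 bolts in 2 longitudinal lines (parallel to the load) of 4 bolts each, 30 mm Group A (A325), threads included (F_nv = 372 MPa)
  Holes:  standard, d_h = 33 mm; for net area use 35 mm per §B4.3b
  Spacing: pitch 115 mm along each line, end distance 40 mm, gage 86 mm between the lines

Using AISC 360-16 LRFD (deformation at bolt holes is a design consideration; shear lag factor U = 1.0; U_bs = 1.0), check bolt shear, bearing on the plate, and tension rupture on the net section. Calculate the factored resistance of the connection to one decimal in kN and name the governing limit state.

369.9 kN (net-section rupture governs)

Bolt shear: A_b = π(30)²/4 = 706.86 mm². φR_n = 0.75 × 372 × 706.86 × 8 × 1 = 1577.7 kN.
Bearing (8 mm plate, F_u = 450 MPa): end bolts L_c = 40 − 33/2 = 23.5, R_n = min(1.2×23.5×8×450, 2.4×30×8×450) = 101.52 kN/bolt; interior L_c = 115 − 33 = 82, R_n = 259.2 kN/bolt. φR_n = 0.75 × (2×101.52 + 6×259.2) = 1318.7 kN.
Tension rupture (net): A_n = (207 − 2×35)×8 = 1096 mm² (U = 1.0, A_e = A_n). φR_n = 0.75 × 450 × 1096 = 369.9 kN.
Governing: min(1577.7, 1318.7, 369.9) = 369.9 kN → net-section rupture.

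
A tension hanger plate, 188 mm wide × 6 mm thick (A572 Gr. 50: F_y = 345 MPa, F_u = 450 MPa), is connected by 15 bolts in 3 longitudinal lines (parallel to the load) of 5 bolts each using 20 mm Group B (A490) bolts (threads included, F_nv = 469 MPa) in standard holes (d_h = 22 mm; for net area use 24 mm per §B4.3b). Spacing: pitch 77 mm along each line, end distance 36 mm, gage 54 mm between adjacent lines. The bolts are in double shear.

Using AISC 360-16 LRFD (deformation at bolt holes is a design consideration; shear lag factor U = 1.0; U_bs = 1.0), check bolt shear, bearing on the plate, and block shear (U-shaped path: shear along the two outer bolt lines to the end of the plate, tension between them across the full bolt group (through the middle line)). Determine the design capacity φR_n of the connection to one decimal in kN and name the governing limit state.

695.0 kN (block shear governs)

Bolt shear: A_b = π(20)²/4 = 314.16 mm². φR_n = 0.75 × 469 × 314.16 × 15 × 2 = 3315.2 kN.
Bearing (6 mm plate, F_u = 450 MPa): end bolts L_c = 36 − 22/2 = 25, R_n = min(1.2×25×6×450, 2.4×20×6×450) = 81 kN/bolt; interior L_c = 77 − 22 = 55, R_n = 129.6 kN/bolt. φR_n = 0.75 × (3×81 + 12×129.6) = 1348.7 kN.
Block shear: shear path 2×[36+4×77] = 2×344 mm, A_gv = 4128, A_nv = 2×(344 − 4.5×24)×6 = 2832 mm²; tension across gage: (108 − 2×24)×6 = 360 mm². R_n = min(0.6×450×2832, 0.6×345×4128) + 1.0×450×360 = min(764.64, 854.5) + 162 = 926.64 kN. φR_n = 0.75 × 926.64 = 695.0 kN.
Governing: min(3315.2, 1348.7, 695.0) = 695.0 kN → block shear.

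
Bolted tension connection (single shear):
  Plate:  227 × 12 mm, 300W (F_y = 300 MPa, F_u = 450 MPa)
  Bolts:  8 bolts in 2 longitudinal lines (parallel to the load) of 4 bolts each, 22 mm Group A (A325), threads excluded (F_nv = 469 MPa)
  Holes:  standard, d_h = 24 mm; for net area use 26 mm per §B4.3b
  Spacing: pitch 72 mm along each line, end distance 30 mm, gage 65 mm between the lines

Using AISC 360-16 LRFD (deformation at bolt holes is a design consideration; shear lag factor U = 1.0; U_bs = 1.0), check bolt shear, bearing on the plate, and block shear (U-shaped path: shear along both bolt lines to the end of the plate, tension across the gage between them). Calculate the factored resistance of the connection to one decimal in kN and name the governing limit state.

911.3 kN (block shear governs)

Bolt shear: A_b = π(22)²/4 = 380.13 mm². φR_n = 0.75 × 469 × 380.13 × 8 × 1 = 1069.7 kN.
Bearing (12 mm plate, F_u = 450 MPa): end bolts L_c = 30 − 24/2 = 18, R_n = min(1.2×18×12×450, 2.4×22×12×450) = 116.64 kN/bolt; interior L_c = 72 − 24 = 48, R_n = 285.12 kN/bolt. φR_n = 0.75 × (2×116.64 + 6×285.12) = 1458.0 kN.
Block shear: shear path 2×[30+3×72] = 2×246 mm, A_gv = 5904, A_nv = 2×(246 − 3.5×26)×12 = 3720 mm²; tension across gage: (65 − 1×26)×12 = 468 mm². R_n = min(0.6×450×3720, 0.6×300×5904) + 1.0×450×468 = min(1004.4, 1062.7) + 210.6 = 1215 kN. φR_n = 0.75 × 1215 = 911.3 kN.
Governing: min(1069.7, 1458.0, 911.3) = 911.3 kN → block shear.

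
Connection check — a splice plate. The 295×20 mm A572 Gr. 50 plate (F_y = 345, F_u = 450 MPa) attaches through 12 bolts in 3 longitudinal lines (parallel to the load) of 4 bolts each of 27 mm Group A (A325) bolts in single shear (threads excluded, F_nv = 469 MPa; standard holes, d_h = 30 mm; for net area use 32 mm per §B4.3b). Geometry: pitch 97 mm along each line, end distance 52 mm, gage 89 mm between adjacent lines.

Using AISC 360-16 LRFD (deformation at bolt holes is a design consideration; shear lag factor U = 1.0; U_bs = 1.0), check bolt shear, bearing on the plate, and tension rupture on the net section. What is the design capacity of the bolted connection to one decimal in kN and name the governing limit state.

1343.3 kN (net-section rupture governs)

Bolt shear: A_b = π(27)²/4 = 572.56 mm². φR_n = 0.75 × 469 × 572.56 × 12 × 1 = 2416.8 kN.
Bearing (20 mm plate, F_u = 450 MPa): end bolts L_c = 52 − 30/2 = 37, R_n = min(1.2×37×20×450, 2.4×27×20×450) = 399.6 kN/bolt; interior L_c = 97 − 30 = 67, R_n = 583.2 kN/bolt. φR_n = 0.75 × (3×399.6 + 9×583.2) = 4835.7 kN.
Tension rupture (net): A_n = (295 − 3×32)×20 = 3980 mm² (U = 1.0, A_e = A_n). φR_n = 0.75 × 450 × 3980 = 1343.3 kN.
Governing: min(2416.8, 4835.7, 1343.3) = 1343.3 kN → net-section rupture.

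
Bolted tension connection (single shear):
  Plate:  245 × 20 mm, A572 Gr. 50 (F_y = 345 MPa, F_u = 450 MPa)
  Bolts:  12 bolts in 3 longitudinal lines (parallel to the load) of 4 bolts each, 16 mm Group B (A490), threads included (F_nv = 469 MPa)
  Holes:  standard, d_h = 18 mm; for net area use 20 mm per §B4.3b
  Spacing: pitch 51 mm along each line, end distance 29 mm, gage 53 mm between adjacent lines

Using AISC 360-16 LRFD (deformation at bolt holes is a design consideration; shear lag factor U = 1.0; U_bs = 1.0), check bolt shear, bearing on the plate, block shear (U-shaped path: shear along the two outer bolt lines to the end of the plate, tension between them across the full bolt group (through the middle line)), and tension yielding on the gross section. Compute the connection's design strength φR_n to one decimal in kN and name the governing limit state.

Bolt shear: A_b = π(16)²/4 = 201.06 mm². φR_n = 0.75 × 469 × 201.06 × 12 × 1 = 848.7 kN.
Bearing (20 mm plate, F_u = 450 MPa): end bolts L_c = 29 − 18/2 = 20, R_n = min(1.2×20×20×450, 2.4×16×20×450) = 216 kN/bolt; interior L_c = 51 − 18 = 33, R_n = 345.6 kN/bolt. φR_n = 0.75 × (3×216 + 9×345.6) = 2818.8 kN.
Block shear: shear path 2×[29+3×51] = 2×182 mm, A_gv = 7280, A_nv = 2×(182 − 3.5×20)×20 = 4480 mm²; tension across gage: (106 − 2×20)×20 = 1320 mm². R_n = min(0.6×450×4480, 0.6×345×7280) + 1.0×450×1320 = min(1209.6, 1507) + 594 = 1803.6 kN. φR_n = 0.75 × 1803.6 = 1352.7 kN.
Tension yield (gross): A_g = 245×20 = 4900 mm². φR_n = 0.90 × 345 × 4900 = 1521.5 kN.
Governing: min(848.7, 2818.8, 1352.7, 1521.5) = 848.7 kN → bolt shear.

848.7 kN (bolt shear governs)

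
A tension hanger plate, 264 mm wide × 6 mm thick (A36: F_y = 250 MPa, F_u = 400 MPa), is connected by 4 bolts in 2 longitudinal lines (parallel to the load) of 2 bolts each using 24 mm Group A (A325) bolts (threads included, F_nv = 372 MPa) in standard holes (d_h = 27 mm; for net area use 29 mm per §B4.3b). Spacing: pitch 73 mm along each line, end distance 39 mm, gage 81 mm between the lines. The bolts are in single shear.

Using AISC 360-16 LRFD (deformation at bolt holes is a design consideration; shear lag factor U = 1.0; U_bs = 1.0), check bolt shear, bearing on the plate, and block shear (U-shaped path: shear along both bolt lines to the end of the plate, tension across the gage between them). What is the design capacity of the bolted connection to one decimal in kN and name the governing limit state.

241.6 kN (block shear governs)

Bolt shear: A_b = π(24)²/4 = 452.39 mm². φR_n = 0.75 × 372 × 452.39 × 4 × 1 = 504.9 kN.
Bearing (6 mm plate, F_u = 400 MPa): end bolts L_c = 39 − 27/2 = 25.5, R_n = min(1.2×25.5×6×400, 2.4×24×6×400) = 73.44 kN/bolt; interior L_c = 73 − 27 = 46, R_n = 132.48 kN/bolt. φR_n = 0.75 × (2×73.44 + 2×132.48) = 308.9 kN.
Block shear: shear path 2×[39+1×73] = 2×112 mm, A_gv = 1344, A_nv = 2×(112 − 1.5×29)×6 = 822 mm²; tension across gage: (81 − 1×29)×6 = 312 mm². R_n = min(0.6×400×822, 0.6×250×1344) + 1.0×400×312 = min(197.28, 201.6) + 124.8 = 322.08 kN. φR_n = 0.75 × 322.08 = 241.6 kN.
Governing: min(504.9, 308.9, 241.6) = 241.6 kN → block shear.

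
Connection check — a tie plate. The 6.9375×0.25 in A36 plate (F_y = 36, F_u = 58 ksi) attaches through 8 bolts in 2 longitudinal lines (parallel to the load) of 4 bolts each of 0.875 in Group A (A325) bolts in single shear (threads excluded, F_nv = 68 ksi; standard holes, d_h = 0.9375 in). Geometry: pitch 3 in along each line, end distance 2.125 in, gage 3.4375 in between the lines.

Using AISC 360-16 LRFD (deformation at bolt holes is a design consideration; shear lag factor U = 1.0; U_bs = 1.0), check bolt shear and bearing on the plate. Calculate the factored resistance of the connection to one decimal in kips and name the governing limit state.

Bolt shear: A_b = π(0.875)²/4 = 0.60132 in². φR_n = 0.75 × 68 × 0.60132 × 8 × 1 = 245.3 kips.
Bearing (0.25 in plate, F_u = 58 ksi): end bolts L_c = 2.125 − 0.9375/2 = 1.65625, R_n = min(1.2×1.65625×0.25×58, 2.4×0.875×0.25×58) = 28.819 kips/bolt; interior L_c = 3 − 0.9375 = 2.0625, R_n = 30.45 kips/bolt. φR_n = 0.75 × (2×28.819 + 6×30.45) = 180.3 kips.
Governing: min(245.3, 180.3) = 180.3 kips → bearing.

180.3 kips (bearing governs)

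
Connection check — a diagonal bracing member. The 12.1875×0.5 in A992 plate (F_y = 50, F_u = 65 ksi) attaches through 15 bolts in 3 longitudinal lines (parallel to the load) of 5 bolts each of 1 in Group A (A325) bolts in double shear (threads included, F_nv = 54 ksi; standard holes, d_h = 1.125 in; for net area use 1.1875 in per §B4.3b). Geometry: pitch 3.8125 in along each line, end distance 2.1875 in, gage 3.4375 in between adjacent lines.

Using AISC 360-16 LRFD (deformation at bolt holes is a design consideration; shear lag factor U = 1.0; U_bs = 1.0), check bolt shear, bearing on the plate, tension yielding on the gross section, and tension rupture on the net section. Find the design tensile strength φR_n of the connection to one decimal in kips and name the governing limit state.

Bolt shear: A_b = π(1)²/4 = 0.7854 in². φR_n = 0.75 × 54 × 0.7854 × 15 × 2 = 954.3 kips.
Bearing (0.5 in plate, F_u = 65 ksi): end bolts L_c = 2.1875 − 1.125/2 = 1.625, R_n = min(1.2×1.625×0.5×65, 2.4×1×0.5×65) = 63.375 kips/bolt; interior L_c = 3.8125 − 1.125 = 2.6875, R_n = 78 kips/bolt. φR_n = 0.75 × (3×63.375 + 12×78) = 844.6 kips.
Tension yield (gross): A_g = 12.1875×0.5 = 6.0938 in². φR_n = 0.90 × 50 × 6.0938 = 274.2 kips.
Tension rupture (net): A_n = (12.1875 − 3×1.1875)×0.5 = 4.3125 in² (U = 1.0, A_e = A_n). φR_n = 0.75 × 65 × 4.3125 = 210.2 kips.
Governing: min(954.3, 844.6, 274.2, 210.2) = 210.2 kips → net-section rupture.

210.2 kips (net-section rupture governs)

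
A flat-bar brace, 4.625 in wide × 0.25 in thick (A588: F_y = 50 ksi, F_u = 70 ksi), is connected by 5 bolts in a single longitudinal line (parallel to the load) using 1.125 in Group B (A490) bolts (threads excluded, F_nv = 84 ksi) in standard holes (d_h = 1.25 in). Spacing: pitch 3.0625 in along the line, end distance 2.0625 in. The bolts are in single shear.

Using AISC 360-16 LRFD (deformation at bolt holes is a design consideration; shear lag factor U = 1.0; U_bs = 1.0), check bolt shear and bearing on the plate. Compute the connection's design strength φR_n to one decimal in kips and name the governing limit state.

136.8 kips (bearing governs)

Bolt shear: A_b = π(1.125)²/4 = 0.99402 in². φR_n = 0.75 × 84 × 0.99402 × 5 × 1 = 313.1 kips.
Bearing (0.25 in plate, F_u = 70 ksi): end bolts L_c = 2.0625 − 1.25/2 = 1.4375, R_n = min(1.2×1.4375×0.25×70, 2.4×1.125×0.25×70) = 30.188 kips/bolt; interior L_c = 3.0625 − 1.25 = 1.8125, R_n = 38.063 kips/bolt. φR_n = 0.75 × (1×30.188 + 4×38.063) = 136.8 kips.
Governing: min(313.1, 136.8) = 136.8 kips → bearing.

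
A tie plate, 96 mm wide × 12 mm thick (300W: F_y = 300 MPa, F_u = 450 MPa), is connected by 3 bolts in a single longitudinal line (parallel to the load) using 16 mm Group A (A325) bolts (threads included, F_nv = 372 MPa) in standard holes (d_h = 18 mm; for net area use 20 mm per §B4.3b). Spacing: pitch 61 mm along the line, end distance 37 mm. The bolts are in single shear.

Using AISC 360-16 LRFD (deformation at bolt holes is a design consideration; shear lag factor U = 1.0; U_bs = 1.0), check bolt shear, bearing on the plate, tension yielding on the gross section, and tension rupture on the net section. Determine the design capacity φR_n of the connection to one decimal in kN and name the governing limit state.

168.3 kN (bolt shear governs)

Bolt shear: A_b = π(16)²/4 = 201.06 mm². φR_n = 0.75 × 372 × 201.06 × 3 × 1 = 168.3 kN.
Bearing (12 mm plate, F_u = 450 MPa): end bolts L_c = 37 − 18/2 = 28, R_n = min(1.2×28×12×450, 2.4×16×12×450) = 181.44 kN/bolt; interior L_c = 61 − 18 = 43, R_n = 207.36 kN/bolt. φR_n = 0.75 × (1×181.44 + 2×207.36) = 447.1 kN.
Tension yield (gross): A_g = 96×12 = 1152 mm². φR_n = 0.90 × 300 × 1152 = 311.0 kN.
Tension rupture (net): A_n = (96 − 1×20)×12 = 912 mm² (U = 1.0, A_e = A_n). φR_n = 0.75 × 450 × 912 = 307.8 kN.
Governing: min(168.3, 447.1, 311.0, 307.8) = 168.3 kN → bolt shear.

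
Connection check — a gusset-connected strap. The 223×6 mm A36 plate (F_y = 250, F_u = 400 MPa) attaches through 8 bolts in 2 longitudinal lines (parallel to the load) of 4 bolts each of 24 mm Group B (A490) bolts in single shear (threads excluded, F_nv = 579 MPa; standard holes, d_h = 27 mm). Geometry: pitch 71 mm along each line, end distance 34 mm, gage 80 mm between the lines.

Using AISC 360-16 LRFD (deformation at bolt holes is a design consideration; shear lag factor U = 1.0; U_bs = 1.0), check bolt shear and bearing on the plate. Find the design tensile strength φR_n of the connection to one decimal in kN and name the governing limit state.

658.8 kN (bearing governs)

Bolt shear: A_b = π(24)²/4 = 452.39 mm². φR_n = 0.75 × 579 × 452.39 × 8 × 1 = 1571.6 kN.
Bearing (6 mm plate, F_u = 400 MPa): end bolts L_c = 34 − 27/2 = 20.5, R_n = min(1.2×20.5×6×400, 2.4×24×6×400) = 59.04 kN/bolt; interior L_c = 71 − 27 = 44, R_n = 126.72 kN/bolt. φR_n = 0.75 × (2×59.04 + 6×126.72) = 658.8 kN.
Governing: min(1571.6, 658.8) = 658.8 kN → bearing.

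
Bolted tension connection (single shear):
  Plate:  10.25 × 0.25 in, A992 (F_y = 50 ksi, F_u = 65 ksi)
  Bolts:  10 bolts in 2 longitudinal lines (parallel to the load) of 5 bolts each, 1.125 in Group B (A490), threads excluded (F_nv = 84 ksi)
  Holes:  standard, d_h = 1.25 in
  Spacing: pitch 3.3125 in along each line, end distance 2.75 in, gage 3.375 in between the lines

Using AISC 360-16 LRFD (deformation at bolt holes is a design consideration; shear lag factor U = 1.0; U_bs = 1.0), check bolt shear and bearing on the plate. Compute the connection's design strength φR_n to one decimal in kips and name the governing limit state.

Bolt shear: A_b = π(1.125)²/4 = 0.99402 in². φR_n = 0.75 × 84 × 0.99402 × 10 × 1 = 626.2 kips.
Bearing (0.25 in plate, F_u = 65 ksi): end bolts L_c = 2.75 − 1.25/2 = 2.125, R_n = min(1.2×2.125×0.25×65, 2.4×1.125×0.25×65) = 41.438 kips/bolt; interior L_c = 3.3125 − 1.25 = 2.0625, R_n = 40.219 kips/bolt. φR_n = 0.75 × (2×41.438 + 8×40.219) = 303.5 kips.
Governing: min(626.2, 303.5) = 303.5 kips → bearing.

303.5 kips (bearing governs)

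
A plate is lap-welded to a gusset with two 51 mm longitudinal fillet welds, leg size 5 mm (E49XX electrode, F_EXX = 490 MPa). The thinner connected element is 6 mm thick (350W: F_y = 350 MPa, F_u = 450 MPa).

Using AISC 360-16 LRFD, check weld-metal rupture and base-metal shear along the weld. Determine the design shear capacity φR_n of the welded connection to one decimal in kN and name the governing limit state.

Weld metal: throat = 0.707×5 = 3.535 mm, L = 2×51 = 102 mm. φR_n = 0.75 × 0.6 × 490 × 3.535 × 102 = 79.5 kN.
Base metal shear (6 mm plate): yield φR_n = 1.0×0.6×350×6×102 = 128.5 kN; rupture φR_n = 0.75×0.6×450×6×102 = 123.9 kN; take 123.9 kN (rupture).
Governing: min(79.5, 123.9) = 79.5 kN → weld metal.

79.5 kN (weld metal governs)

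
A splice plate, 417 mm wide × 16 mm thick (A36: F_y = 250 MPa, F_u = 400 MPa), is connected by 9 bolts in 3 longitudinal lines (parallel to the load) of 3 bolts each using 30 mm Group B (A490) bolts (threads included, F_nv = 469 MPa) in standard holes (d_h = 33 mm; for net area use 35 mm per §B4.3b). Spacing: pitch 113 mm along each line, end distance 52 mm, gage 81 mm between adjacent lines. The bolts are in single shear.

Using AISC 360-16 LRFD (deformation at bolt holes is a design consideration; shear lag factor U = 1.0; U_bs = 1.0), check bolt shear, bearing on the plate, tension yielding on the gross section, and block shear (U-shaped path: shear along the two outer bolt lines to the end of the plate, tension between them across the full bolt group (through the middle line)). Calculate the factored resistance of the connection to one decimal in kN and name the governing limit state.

1442.4 kN (block shear governs)

Bolt shear: A_b = π(30)²/4 = 706.86 mm². φR_n = 0.75 × 469 × 706.86 × 9 × 1 = 2237.7 kN.
Bearing (16 mm plate, F_u = 400 MPa): end bolts L_c = 52 − 33/2 = 35.5, R_n = min(1.2×35.5×16×400, 2.4×30×16×400) = 272.64 kN/bolt; interior L_c = 113 − 33 = 80, R_n = 460.8 kN/bolt. φR_n = 0.75 × (3×272.64 + 6×460.8) = 2687.0 kN.
Tension yield (gross): A_g = 417×16 = 6672 mm². φR_n = 0.90 × 250 × 6672 = 1501.2 kN.
Block shear: shear path 2×[52+2×113] = 2×278 mm, A_gv = 8896, A_nv = 2×(278 − 2.5×35)×16 = 6096 mm²; tension across gage: (162 − 2×35)×16 = 1472 mm². R_n = min(0.6×400×6096, 0.6×250×8896) + 1.0×400×1472 = min(1463, 1334.4) + 588.8 = 1923.2 kN. φR_n = 0.75 × 1923.2 = 1442.4 kN.
Governing: min(2237.7, 2687.0, 1501.2, 1442.4) = 1442.4 kN → block shear.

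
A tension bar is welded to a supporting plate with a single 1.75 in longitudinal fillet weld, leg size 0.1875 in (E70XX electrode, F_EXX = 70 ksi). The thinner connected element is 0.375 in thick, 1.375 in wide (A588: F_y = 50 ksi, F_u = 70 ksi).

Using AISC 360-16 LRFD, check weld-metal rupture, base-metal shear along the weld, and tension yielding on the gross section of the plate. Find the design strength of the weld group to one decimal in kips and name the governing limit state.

Weld metal: throat = 0.707×0.1875 = 0.13256 in, L = 1.75 in. φR_n = 0.75 × 0.6 × 70 × 0.13256 × 1.75 = 7.3 kips.
Base metal shear (0.375 in plate): yield φR_n = 1.0×0.6×50×0.375×1.75 = 19.7 kips; rupture φR_n = 0.75×0.6×70×0.375×1.75 = 20.7 kips; take 19.7 kips (yield).
Tension yield (gross): A_g = 1.375×0.375 = 0.51563 in². φR_n = 0.90 × 50 × 0.51563 = 23.2 kips.
Governing: min(7.3, 19.7, 23.2) = 7.3 kips → weld metal.

7.3 kips (weld metal governs)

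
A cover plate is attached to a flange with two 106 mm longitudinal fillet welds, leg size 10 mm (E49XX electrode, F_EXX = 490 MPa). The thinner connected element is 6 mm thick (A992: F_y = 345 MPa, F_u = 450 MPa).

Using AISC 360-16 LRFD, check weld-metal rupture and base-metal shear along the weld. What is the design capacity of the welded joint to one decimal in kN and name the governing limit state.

Weld metal: throat = 0.707×10 = 7.07 mm, L = 2×106 = 212 mm. φR_n = 0.75 × 0.6 × 490 × 7.07 × 212 = 330.5 kN.
Base metal shear (6 mm plate): yield φR_n = 1.0×0.6×345×6×212 = 263.3 kN; rupture φR_n = 0.75×0.6×450×6×212 = 257.6 kN; take 257.6 kN (rupture).
Governing: min(330.5, 257.6) = 257.6 kN → base-metal shear.

257.6 kN (base-metal shear governs)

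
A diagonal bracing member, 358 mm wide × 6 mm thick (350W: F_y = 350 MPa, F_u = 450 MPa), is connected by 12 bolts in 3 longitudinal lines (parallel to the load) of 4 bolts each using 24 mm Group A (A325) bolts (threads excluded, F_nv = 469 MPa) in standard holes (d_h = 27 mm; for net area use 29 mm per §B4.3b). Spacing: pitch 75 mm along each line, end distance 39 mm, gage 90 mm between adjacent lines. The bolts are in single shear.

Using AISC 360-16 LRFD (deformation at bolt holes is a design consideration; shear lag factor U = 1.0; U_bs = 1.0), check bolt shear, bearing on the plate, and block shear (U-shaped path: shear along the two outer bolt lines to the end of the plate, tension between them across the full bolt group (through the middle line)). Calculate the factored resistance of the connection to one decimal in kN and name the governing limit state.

Bolt shear: A_b = π(24)²/4 = 452.39 mm². φR_n = 0.75 × 469 × 452.39 × 12 × 1 = 1909.5 kN.
Bearing (6 mm plate, F_u = 450 MPa): end bolts L_c = 39 − 27/2 = 25.5, R_n = min(1.2×25.5×6×450, 2.4×24×6×450) = 82.62 kN/bolt; interior L_c = 75 − 27 = 48, R_n = 155.52 kN/bolt. φR_n = 0.75 × (3×82.62 + 9×155.52) = 1235.7 kN.
Block shear: shear path 2×[39+3×75] = 2×264 mm, A_gv = 3168, A_nv = 2×(264 − 3.5×29)×6 = 1950 mm²; tension across gage: (180 − 2×29)×6 = 732 mm². R_n = min(0.6×450×1950, 0.6×350×3168) + 1.0×450×732 = min(526.5, 665.28) + 329.4 = 855.9 kN. φR_n = 0.75 × 855.9 = 641.9 kN.
Governing: min(1909.5, 1235.7, 641.9) = 641.9 kN → block shear.

641.9 kN (block shear governs)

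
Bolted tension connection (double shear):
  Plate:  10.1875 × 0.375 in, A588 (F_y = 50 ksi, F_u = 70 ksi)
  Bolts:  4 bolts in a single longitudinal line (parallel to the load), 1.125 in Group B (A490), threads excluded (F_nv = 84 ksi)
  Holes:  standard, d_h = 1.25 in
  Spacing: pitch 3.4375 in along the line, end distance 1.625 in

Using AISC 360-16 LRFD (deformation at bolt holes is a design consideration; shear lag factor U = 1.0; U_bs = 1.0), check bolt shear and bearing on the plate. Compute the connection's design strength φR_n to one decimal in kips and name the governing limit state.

178.7 kips (bearing governs)

Bolt shear: A_b = π(1.125)²/4 = 0.99402 in². φR_n = 0.75 × 84 × 0.99402 × 4 × 2 = 501.0 kips.
Bearing (0.375 in plate, F_u = 70 ksi): end bolts L_c = 1.625 − 1.25/2 = 1, R_n = min(1.2×1×0.375×70, 2.4×1.125×0.375×70) = 31.5 kips/bolt; interior L_c = 3.4375 − 1.25 = 2.1875, R_n = 68.906 kips/bolt. φR_n = 0.75 × (1×31.5 + 3×68.906) = 178.7 kips.
Governing: min(501.0, 178.7) = 178.7 kips → bearing.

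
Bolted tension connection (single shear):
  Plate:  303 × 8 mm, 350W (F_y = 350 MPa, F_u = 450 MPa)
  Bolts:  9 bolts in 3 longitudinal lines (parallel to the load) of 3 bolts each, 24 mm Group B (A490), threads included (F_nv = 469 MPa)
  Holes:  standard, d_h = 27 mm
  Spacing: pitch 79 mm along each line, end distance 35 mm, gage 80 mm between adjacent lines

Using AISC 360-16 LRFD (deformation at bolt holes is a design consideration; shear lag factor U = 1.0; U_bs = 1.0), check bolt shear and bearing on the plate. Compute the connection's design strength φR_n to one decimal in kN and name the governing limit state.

Bolt shear: A_b = π(24)²/4 = 452.39 mm². φR_n = 0.75 × 469 × 452.39 × 9 × 1 = 1432.2 kN.
Bearing (8 mm plate, F_u = 450 MPa): end bolts L_c = 35 − 27/2 = 21.5, R_n = min(1.2×21.5×8×450, 2.4×24×8×450) = 92.88 kN/bolt; interior L_c = 79 − 27 = 52, R_n = 207.36 kN/bolt. φR_n = 0.75 × (3×92.88 + 6×207.36) = 1142.1 kN.
Governing: min(1432.2, 1142.1) = 1142.1 kN → bearing.

1142.1 kN (bearing governs)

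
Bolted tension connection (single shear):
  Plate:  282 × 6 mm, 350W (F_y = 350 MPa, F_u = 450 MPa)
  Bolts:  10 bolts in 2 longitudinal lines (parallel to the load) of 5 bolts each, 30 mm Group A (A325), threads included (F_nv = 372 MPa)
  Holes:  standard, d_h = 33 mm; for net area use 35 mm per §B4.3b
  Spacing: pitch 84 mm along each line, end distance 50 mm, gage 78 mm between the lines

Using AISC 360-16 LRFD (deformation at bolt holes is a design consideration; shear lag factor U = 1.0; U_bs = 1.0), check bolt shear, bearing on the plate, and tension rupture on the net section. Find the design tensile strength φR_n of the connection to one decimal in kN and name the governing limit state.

Bolt shear: A_b = π(30)²/4 = 706.86 mm². φR_n = 0.75 × 372 × 706.86 × 10 × 1 = 1972.1 kN.
Bearing (6 mm plate, F_u = 450 MPa): end bolts L_c = 50 − 33/2 = 33.5, R_n = min(1.2×33.5×6×450, 2.4×30×6×450) = 108.54 kN/bolt; interior L_c = 84 − 33 = 51, R_n = 165.24 kN/bolt. φR_n = 0.75 × (2×108.54 + 8×165.24) = 1154.3 kN.
Tension rupture (net): A_n = (282 − 2×35)×6 = 1272 mm² (U = 1.0, A_e = A_n). φR_n = 0.75 × 450 × 1272 = 429.3 kN.
Governing: min(1972.1, 1154.3, 429.3) = 429.3 kN → net-section rupture.

429.3 kN (net-section rupture governs)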